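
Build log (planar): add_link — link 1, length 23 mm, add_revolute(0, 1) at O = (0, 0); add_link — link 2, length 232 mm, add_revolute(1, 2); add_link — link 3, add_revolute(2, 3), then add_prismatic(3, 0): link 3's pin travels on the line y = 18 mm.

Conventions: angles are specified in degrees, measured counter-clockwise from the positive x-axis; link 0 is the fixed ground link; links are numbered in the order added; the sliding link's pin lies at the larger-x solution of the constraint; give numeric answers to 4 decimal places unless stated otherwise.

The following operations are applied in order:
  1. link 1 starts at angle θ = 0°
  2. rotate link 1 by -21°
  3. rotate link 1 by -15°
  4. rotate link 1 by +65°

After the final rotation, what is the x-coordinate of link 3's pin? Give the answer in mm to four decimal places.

geometry: r = 23 mm, L = 232 mm, e = 18 mm; θ starts at 0°
rotate link 1 by -21°: θ ← 0° -21° = -21°
rotate link 1 by -15°: θ ← -21° -15° = -36°
rotate link 1 by +65°: θ ← -36° +65° = 29°
crank pin P = (r cos θ, r sin θ) = (20.116253, 11.150621)
h = r sin θ − e = 11.150621 − 18 = -6.849379
x = r cos θ + √(L² − h²) = 20.116253 + 231.898870 = 252.015123

252.0151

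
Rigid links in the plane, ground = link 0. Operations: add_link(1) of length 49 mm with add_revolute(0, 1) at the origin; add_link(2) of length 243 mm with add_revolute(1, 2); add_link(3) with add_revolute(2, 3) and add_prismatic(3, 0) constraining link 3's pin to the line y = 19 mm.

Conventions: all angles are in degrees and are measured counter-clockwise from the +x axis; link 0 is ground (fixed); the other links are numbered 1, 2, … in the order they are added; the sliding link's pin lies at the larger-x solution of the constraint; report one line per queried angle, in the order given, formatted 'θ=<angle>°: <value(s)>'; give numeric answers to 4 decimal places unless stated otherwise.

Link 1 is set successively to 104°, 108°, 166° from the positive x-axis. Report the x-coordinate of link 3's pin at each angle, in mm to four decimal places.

geometry: r = 49 mm, L = 243 mm, e = 19 mm
θ=104°: crank pin P = (r cos θ, r sin θ) = (-11.854173, 47.544491)
θ=104°: h = r sin θ − e = 47.544491 − 19 = 28.544491
θ=104°: x = r cos θ + √(L² − h²) = -11.854173 + 241.317658 = 229.463485
θ=108°: crank pin P = (r cos θ, r sin θ) = (-15.141833, 46.601769)
θ=108°: h = r sin θ − e = 46.601769 − 19 = 27.601769
θ=108°: x = r cos θ + √(L² − h²) = -15.141833 + 241.427302 = 226.285470
θ=166°: crank pin P = (r cos θ, r sin θ) = (-47.544491, 11.854173)
θ=166°: h = r sin θ − e = 11.854173 − 19 = -7.145827
θ=166°: x = r cos θ + √(L² − h²) = -47.544491 + 242.894910 = 195.350419

θ=104°: 229.4635
θ=108°: 226.2855
θ=166°: 195.3504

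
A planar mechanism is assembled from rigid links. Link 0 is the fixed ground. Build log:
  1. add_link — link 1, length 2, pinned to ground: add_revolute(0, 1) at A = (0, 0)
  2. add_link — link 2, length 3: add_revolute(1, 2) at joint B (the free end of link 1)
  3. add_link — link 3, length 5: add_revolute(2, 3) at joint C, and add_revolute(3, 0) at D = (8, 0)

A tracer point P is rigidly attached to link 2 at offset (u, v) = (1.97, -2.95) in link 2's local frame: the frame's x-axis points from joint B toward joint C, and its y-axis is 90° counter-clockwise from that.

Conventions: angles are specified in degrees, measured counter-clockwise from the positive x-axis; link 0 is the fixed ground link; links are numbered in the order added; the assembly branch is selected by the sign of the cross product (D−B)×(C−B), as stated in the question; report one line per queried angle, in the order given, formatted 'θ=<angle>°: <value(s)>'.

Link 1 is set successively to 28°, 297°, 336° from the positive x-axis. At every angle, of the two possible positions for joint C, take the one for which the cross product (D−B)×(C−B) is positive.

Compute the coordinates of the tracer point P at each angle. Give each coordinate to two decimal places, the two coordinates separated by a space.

A=(0,0), D=(8.00,0)
θ=28°: B = A + 2.00·(cos28°, sin28°) = (1.7659, 0.9389)
θ=28°: |BD| = 6.3044
θ=28°: circle(B,3.00) ∩ circle(D,5.00): a=1.8833, h=2.3352
θ=28°:   candidates: C₊=(3.9759,2.9677) cross=14.722; C₋=(3.2804,-1.6507) cross=-14.722
θ=28°:   branch + wants cross > 0 → take C=(3.9759,2.9677) (cross=14.722)
θ=28°: ex = (C−B)/|BC| = (0.7367,0.6762); ey = (-0.6762,0.7367)
θ=28°: P = B + 1.97·ex + -2.95·ey = (5.2121,0.0979)
θ=297°: B = A + 2.00·(cos297°, sin297°) = (0.9080, -1.7820)
θ=297°: |BD| = 7.3125
θ=297°: circle(B,3.00) ∩ circle(D,5.00): a=2.5622, h=1.5605
θ=297°:   candidates: C₊=(3.0127,0.3558) cross=11.411; C₋=(3.7732,-2.6710) cross=-11.411
θ=297°:   branch + wants cross > 0 → take C=(3.0127,0.3558) (cross=11.411)
θ=297°: ex = (C−B)/|BC| = (0.7016,0.7126); ey = (-0.7126,0.7016)
θ=297°: P = B + 1.97·ex + -2.95·ey = (4.3923,-2.4478)
θ=336°: B = A + 2.00·(cos336°, sin336°) = (1.8271, -0.8135)
θ=336°: |BD| = 6.2263
θ=336°: circle(B,3.00) ∩ circle(D,5.00): a=1.8283, h=2.3785
θ=336°:   candidates: C₊=(3.3289,1.7835) cross=14.809; C₋=(3.9504,-2.9328) cross=-14.809
θ=336°:   branch + wants cross > 0 → take C=(3.3289,1.7835) (cross=14.809)
θ=336°: ex = (C−B)/|BC| = (0.5006,0.8657); ey = (-0.8657,0.5006)
θ=336°: P = B + 1.97·ex + -2.95·ey = (5.3670,-0.5849)

θ=28°: 5.21 0.10
θ=297°: 4.39 -2.45
θ=336°: 5.37 -0.58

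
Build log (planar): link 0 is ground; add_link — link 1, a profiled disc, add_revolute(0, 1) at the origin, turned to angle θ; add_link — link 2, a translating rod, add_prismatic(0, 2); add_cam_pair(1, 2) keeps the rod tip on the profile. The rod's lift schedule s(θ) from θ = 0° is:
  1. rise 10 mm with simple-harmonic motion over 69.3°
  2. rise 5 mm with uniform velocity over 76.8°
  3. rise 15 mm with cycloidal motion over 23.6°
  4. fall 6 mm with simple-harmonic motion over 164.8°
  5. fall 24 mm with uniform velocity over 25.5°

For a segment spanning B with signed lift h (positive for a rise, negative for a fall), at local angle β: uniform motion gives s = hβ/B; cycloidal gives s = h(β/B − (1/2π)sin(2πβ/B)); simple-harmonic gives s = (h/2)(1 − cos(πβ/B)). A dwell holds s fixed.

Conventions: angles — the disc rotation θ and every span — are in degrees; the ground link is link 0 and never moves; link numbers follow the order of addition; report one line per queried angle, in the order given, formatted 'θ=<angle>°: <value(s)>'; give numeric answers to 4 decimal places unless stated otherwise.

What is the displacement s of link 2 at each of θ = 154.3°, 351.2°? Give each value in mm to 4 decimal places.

seg 1 [0°–69.3°] simple-harmonic, h=10: full span → s += 10 → s = 10.0000
seg 2 [69.3°–146.1°] uniform, h=5: full span → s += 5 → s = 15.0000
seg 3 [146.1°–169.7°] cycloidal, h=15: θ=154.3° here. β=8.2, B=23.6. 15·(0.3475 − sin(2π·0.3475)/(2π)) = 3.2583 → s = 18.2583
seg 3 [146.1°–169.7°] cycloidal, h=15: full span → s += 15 → s = 30.0000
seg 4 [169.7°–334.5°] simple-harmonic, h=-6: full span → s += -6 → s = 24.0000
seg 5 [334.5°–360°] uniform, h=-24: θ=351.2° here. β=16.7, B=25.5. -24·16.7/25.5 = -15.7176 → s = 8.2824

θ=154.3°: 18.2583
θ=351.2°: 8.2824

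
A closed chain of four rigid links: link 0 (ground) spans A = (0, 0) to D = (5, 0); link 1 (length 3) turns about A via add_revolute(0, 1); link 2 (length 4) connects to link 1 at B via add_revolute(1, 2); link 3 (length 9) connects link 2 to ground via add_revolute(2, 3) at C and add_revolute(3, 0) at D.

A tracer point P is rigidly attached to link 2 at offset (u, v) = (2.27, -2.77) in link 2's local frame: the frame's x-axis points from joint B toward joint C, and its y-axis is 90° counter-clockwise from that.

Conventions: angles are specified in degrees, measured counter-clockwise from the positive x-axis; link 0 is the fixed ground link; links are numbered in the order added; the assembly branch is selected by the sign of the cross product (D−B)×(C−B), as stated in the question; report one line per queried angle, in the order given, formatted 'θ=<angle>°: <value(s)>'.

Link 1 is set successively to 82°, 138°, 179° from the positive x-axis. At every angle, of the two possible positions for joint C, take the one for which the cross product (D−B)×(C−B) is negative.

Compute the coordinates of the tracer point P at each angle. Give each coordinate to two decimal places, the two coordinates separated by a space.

A=(0,0), D=(5.00,0)
θ=82°: B = A + 3.00·(cos82°, sin82°) = (0.4175, 2.9708)
θ=82°: |BD| = 5.4612
θ=82°: circle(B,4.00) ∩ circle(D,9.00): a=-3.2205, h=2.3725
θ=82°:   candidates: C₊=(-0.9942,6.7134) cross=12.957; C₋=(-3.5753,2.7319) cross=-12.957
θ=82°:   branch - wants cross < 0 → take C=(-3.5753,2.7319) (cross=-12.957)
θ=82°: ex = (C−B)/|BC| = (-0.9982,-0.0597); ey = (0.0597,-0.9982)
θ=82°: P = B + 2.27·ex + -2.77·ey = (-2.0138,5.6003)
θ=138°: B = A + 3.00·(cos138°, sin138°) = (-2.2294, 2.0074)
θ=138°: |BD| = 7.5030
θ=138°: circle(B,4.00) ∩ circle(D,9.00): a=-0.5801, h=3.9577
θ=138°:   candidates: C₊=(-1.7296,5.9760) cross=29.694; C₋=(-3.8473,-1.6508) cross=-29.694
θ=138°:   branch - wants cross < 0 → take C=(-3.8473,-1.6508) (cross=-29.694)
θ=138°: ex = (C−B)/|BC| = (-0.4045,-0.9146); ey = (0.9146,-0.4045)
θ=138°: P = B + 2.27·ex + -2.77·ey = (-5.6809,1.0517)
θ=179°: B = A + 3.00·(cos179°, sin179°) = (-2.9995, 0.0524)
θ=179°: |BD| = 7.9997
θ=179°: circle(B,4.00) ∩ circle(D,9.00): a=-0.0628, h=3.9995
θ=179°:   candidates: C₊=(-3.0362,4.0522) cross=31.995; C₋=(-3.0885,-3.9467) cross=-31.995
θ=179°:   branch - wants cross < 0 → take C=(-3.0885,-3.9467) (cross=-31.995)
θ=179°: ex = (C−B)/|BC| = (-0.0222,-0.9998); ey = (0.9998,-0.0222)
θ=179°: P = B + 2.27·ex + -2.77·ey = (-5.8193,-2.1555)

θ=82°: -2.01 5.60
θ=138°: -5.68 1.05
θ=179°: -5.82 -2.16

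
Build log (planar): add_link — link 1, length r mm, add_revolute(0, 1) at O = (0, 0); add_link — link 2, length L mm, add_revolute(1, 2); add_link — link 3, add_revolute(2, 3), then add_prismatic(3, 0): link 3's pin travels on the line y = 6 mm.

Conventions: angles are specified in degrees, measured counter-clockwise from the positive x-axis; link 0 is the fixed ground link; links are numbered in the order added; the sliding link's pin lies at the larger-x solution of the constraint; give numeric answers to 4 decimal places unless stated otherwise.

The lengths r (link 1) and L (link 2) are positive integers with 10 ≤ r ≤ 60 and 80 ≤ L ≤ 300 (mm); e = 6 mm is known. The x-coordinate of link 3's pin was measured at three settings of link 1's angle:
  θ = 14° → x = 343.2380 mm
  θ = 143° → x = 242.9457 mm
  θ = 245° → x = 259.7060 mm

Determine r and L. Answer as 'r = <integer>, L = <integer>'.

constraint per measurement: (x − r cos θ)² + (r sin θ − e)² = L²
subtracting the θ₁ and θ₂ equations cancels the r² and L² terms:
r = (x₁² − x₂²) / (2[(x₁cos θ₁ + e sin θ₁) − (x₂cos θ₂ + e sin θ₂)]) = 56.0000 → r = 56
L² = (x₁ − r cos θ₁)² + (r sin θ₁ − e)² = 83521.0083 → L = 289.0000 → L = 289
check at θ₃=245°: x = 259.7060 (printed 259.7060) ✓

r = 56, L = 289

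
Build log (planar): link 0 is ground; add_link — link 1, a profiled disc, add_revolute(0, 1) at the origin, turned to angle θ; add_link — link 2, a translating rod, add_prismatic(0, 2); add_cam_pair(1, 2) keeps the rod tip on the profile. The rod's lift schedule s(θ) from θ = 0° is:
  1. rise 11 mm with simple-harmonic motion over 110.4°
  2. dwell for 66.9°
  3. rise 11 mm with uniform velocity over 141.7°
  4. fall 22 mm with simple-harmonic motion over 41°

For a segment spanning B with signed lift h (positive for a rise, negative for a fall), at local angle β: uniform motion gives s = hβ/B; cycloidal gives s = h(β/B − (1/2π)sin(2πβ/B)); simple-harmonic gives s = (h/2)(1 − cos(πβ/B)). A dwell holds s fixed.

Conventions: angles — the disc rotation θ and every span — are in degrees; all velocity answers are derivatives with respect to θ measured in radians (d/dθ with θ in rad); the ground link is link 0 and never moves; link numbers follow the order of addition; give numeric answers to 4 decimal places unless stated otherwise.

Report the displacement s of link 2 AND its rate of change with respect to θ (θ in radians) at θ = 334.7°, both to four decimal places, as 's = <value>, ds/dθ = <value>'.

seg 1 [0°–110.4°] simple-harmonic, h=11: full span → s += 11 → s = 11.0000
seg 2 [110.4°–177.3°] dwell: s stays 11.0000
seg 3 [177.3°–319°] uniform, h=11: full span → s += 11 → s = 22.0000
seg 4 [319°–360°] simple-harmonic, h=-22: θ=334.7° here. β=15.7, B=41. -22/2·(1 − cos(π·0.3829)) = -7.0448 → s = 14.9552
velocity in seg [319°–360°] (simple-harmonic), θ in radians: β = 15.7° = 0.2740 rad, B = 41° = 0.7156 rad; ds/dθ = (πh/(2B)) sin(πβ/B) = (π·(-22)/(2·0.7156)) sin(π·0.3829) = -45.062965 mm/rad

s = 14.9552, ds/dθ = -45.0630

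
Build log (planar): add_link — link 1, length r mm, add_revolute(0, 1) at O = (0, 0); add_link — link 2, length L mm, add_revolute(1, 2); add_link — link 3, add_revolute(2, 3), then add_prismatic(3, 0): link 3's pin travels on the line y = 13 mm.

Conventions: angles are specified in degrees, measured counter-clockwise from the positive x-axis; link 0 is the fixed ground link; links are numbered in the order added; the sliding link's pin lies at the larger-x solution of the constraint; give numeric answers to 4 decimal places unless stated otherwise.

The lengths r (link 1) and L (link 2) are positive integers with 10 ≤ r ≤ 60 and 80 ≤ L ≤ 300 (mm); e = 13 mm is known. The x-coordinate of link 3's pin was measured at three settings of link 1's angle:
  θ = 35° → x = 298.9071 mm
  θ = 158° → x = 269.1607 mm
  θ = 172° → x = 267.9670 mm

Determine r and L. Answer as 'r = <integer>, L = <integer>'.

constraint per measurement: (x − r cos θ)² + (r sin θ − e)² = L²
subtracting the θ₁ and θ₂ equations cancels the r² and L² terms:
r = (x₁² − x₂²) / (2[(x₁cos θ₁ + e sin θ₁) − (x₂cos θ₂ + e sin θ₂)]) = 17.0000 → r = 17
L² = (x₁ − r cos θ₁)² + (r sin θ₁ − e)² = 81225.0213 → L = 285.0000 → L = 285
check at θ₃=172°: x = 267.9670 (printed 267.9670) ✓

r = 17, L = 285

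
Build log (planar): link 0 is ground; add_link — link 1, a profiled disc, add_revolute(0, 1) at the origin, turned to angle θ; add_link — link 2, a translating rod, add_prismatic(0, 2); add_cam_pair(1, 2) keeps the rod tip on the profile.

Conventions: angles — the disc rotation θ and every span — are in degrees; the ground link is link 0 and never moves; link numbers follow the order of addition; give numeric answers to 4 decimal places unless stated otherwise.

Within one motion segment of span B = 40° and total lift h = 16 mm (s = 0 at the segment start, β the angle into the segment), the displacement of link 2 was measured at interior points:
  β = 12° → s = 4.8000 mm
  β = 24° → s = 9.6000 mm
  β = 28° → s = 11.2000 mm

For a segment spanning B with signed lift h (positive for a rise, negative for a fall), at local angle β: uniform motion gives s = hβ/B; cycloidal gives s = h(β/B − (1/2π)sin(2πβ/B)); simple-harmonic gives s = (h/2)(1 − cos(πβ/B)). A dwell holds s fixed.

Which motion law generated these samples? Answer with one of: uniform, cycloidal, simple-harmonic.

candidates at β/B = r: uniform s = h·r (linear in β); cycloidal s = h·(r − sin(2πr)/(2π)); simple-harmonic s = (h/2)(1 − cos(πr))
β=12°: printed 4.8000 | uniform 4.8000, cycloidal 2.3782, simple-harmonic 3.2977
β=24°: printed 9.6000 | uniform 9.6000, cycloidal 11.0968, simple-harmonic 10.4721
β=28°: printed 11.2000 | uniform 11.2000, cycloidal 13.6218, simple-harmonic 12.7023
only one law matches every sample → uniform

uniform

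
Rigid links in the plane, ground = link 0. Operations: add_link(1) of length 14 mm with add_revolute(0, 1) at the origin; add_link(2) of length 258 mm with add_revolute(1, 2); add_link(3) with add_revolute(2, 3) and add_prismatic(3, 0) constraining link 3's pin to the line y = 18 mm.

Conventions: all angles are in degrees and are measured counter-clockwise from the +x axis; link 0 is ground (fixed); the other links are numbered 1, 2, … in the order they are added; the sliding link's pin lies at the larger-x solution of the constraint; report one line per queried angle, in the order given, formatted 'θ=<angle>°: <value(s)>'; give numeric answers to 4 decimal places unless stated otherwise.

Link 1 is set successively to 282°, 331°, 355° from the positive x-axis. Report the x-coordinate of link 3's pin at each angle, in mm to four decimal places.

geometry: r = 14 mm, L = 258 mm, e = 18 mm
θ=282°: crank pin P = (r cos θ, r sin θ) = (2.910764, -13.694066)
θ=282°: h = r sin θ − e = -13.694066 − 18 = -31.694066
θ=282°: x = r cos θ + √(L² − h²) = 2.910764 + 256.045867 = 258.956631
θ=331°: crank pin P = (r cos θ, r sin θ) = (12.244676, -6.787335)
θ=331°: h = r sin θ − e = -6.787335 − 18 = -24.787335
θ=331°: x = r cos θ + √(L² − h²) = 12.244676 + 256.806519 = 269.051195
θ=355°: crank pin P = (r cos θ, r sin θ) = (13.946726, -1.220180)
θ=355°: h = r sin θ − e = -1.220180 − 18 = -19.220180
θ=355°: x = r cos θ + √(L² − h²) = 13.946726 + 257.283083 = 271.229809

θ=282°: 258.9566
θ=331°: 269.0512
θ=355°: 271.2298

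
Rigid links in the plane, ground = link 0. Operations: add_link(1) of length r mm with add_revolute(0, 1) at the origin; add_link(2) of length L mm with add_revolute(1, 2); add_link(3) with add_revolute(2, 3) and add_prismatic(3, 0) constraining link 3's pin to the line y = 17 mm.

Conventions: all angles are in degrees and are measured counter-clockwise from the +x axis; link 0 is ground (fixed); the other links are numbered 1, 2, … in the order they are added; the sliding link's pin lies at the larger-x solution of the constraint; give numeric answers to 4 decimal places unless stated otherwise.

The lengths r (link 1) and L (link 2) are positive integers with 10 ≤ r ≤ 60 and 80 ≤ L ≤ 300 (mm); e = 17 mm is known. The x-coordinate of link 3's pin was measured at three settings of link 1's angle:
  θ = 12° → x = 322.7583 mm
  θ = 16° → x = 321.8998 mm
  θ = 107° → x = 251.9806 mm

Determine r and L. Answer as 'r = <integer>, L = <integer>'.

constraint per measurement: (x − r cos θ)² + (r sin θ − e)² = L²
subtracting the θ₁ and θ₂ equations cancels the r² and L² terms:
r = (x₁² − x₂²) / (2[(x₁cos θ₁ + e sin θ₁) − (x₂cos θ₂ + e sin θ₂)]) = 54.0049 → r = 54
L² = (x₁ − r cos θ₁)² + (r sin θ₁ − e)² = 72900.0266 → L = 270.0000 → L = 270
check at θ₃=107°: x = 251.9806 (printed 251.9806) ✓

r = 54, L = 270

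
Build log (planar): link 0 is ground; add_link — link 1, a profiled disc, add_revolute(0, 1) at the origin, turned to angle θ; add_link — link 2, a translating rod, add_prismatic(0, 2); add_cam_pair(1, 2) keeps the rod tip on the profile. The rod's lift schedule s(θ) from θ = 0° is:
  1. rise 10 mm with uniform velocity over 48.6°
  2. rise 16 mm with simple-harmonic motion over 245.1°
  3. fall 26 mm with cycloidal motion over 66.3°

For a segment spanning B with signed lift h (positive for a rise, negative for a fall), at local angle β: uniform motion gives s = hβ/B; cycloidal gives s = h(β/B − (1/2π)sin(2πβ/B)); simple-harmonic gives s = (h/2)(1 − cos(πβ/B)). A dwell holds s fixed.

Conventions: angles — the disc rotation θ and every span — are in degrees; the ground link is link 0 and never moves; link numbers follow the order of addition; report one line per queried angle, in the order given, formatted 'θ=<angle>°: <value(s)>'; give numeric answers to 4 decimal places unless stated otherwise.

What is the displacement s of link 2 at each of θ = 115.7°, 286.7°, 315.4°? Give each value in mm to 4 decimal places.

seg 1 [0°–48.6°] uniform, h=10: full span → s += 10 → s = 10.0000
seg 2 [48.6°–293.7°] simple-harmonic, h=16: θ=115.7° here. β=67.1, B=245.1. 16/2·(1 − cos(π·0.2738)) = 2.7809 → s = 12.7809
seg 2 [48.6°–293.7°] simple-harmonic, h=16: θ=286.7° here. β=238.1, B=245.1. 16/2·(1 − cos(π·0.9714)) = 15.9678 → s = 25.9678
seg 2 [48.6°–293.7°] simple-harmonic, h=16: full span → s += 16 → s = 26.0000
seg 3 [293.7°–360°] cycloidal, h=-26: θ=315.4° here. β=21.7, B=66.3. -26·(0.3273 − sin(2π·0.3273)/(2π)) = -4.8503 → s = 21.1497

θ=115.7°: 12.7809
θ=286.7°: 25.9678
θ=315.4°: 21.1497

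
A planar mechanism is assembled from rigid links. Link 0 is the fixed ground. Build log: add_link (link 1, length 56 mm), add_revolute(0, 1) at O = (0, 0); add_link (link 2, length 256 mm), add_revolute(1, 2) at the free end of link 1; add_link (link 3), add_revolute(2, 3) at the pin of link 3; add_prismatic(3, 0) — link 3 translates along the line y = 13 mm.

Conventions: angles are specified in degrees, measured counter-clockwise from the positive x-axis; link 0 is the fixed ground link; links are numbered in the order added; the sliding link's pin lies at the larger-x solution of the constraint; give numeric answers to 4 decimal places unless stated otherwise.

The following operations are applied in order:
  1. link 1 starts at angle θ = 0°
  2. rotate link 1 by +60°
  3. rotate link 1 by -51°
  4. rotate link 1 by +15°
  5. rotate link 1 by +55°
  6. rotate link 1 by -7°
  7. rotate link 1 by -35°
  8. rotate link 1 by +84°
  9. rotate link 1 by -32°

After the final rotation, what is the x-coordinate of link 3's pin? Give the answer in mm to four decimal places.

geometry: r = 56 mm, L = 256 mm, e = 13 mm; θ starts at 0°
rotate link 1 by +60°: θ ← 0° +60° = 60°
rotate link 1 by -51°: θ ← 60° -51° = 9°
rotate link 1 by +15°: θ ← 9° +15° = 24°
rotate link 1 by +55°: θ ← 24° +55° = 79°
rotate link 1 by -7°: θ ← 79° -7° = 72°
rotate link 1 by -35°: θ ← 72° -35° = 37°
rotate link 1 by +84°: θ ← 37° +84° = 121°
rotate link 1 by -32°: θ ← 121° -32° = 89°
crank pin P = (r cos θ, r sin θ) = (0.977335, 55.991471)
h = r sin θ − e = 55.991471 − 13 = 42.991471
x = r cos θ + √(L² − h²) = 0.977335 + 252.364287 = 253.341622

253.3416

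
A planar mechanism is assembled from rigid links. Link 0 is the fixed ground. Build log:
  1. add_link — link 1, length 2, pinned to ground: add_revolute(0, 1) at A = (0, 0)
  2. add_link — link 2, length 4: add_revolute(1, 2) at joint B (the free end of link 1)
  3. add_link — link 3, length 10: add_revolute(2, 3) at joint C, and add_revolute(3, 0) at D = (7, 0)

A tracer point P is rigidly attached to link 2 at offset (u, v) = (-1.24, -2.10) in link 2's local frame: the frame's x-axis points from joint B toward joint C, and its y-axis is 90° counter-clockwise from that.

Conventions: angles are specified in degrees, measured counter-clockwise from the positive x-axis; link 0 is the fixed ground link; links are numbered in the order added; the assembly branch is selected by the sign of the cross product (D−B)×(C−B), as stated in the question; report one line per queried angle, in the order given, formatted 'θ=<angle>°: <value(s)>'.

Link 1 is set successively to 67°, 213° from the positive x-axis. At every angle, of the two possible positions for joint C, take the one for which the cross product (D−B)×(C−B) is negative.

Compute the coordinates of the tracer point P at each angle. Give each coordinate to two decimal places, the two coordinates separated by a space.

A=(0,0), D=(7.00,0)
θ=67°: B = A + 2.00·(cos67°, sin67°) = (0.7815, 1.8410)
θ=67°: |BD| = 6.4853
θ=67°: circle(B,4.00) ∩ circle(D,10.00): a=-3.2335, h=2.3547
θ=67°:   candidates: C₊=(-1.6506,5.0167) cross=15.271; C₋=(-2.9874,0.5011) cross=-15.271
θ=67°:   branch - wants cross < 0 → take C=(-2.9874,0.5011) (cross=-15.271)
θ=67°: ex = (C−B)/|BC| = (-0.9422,-0.3350); ey = (0.3350,-0.9422)
θ=67°: P = B + -1.24·ex + -2.10·ey = (1.2464,4.2351)
θ=213°: B = A + 2.00·(cos213°, sin213°) = (-1.6773, -1.0893)
θ=213°: |BD| = 8.7454
θ=213°: circle(B,4.00) ∩ circle(D,10.00): a=-0.4298, h=3.9768
θ=213°:   candidates: C₊=(-2.5991,2.8031) cross=34.779; C₋=(-1.6084,-5.0887) cross=-34.779
θ=213°:   branch - wants cross < 0 → take C=(-1.6084,-5.0887) (cross=-34.779)
θ=213°: ex = (C−B)/|BC| = (0.0172,-0.9999); ey = (0.9999,0.0172)
θ=213°: P = B + -1.24·ex + -2.10·ey = (-3.7984,0.1144)

θ=67°: 1.25 4.24
θ=213°: -3.80 0.11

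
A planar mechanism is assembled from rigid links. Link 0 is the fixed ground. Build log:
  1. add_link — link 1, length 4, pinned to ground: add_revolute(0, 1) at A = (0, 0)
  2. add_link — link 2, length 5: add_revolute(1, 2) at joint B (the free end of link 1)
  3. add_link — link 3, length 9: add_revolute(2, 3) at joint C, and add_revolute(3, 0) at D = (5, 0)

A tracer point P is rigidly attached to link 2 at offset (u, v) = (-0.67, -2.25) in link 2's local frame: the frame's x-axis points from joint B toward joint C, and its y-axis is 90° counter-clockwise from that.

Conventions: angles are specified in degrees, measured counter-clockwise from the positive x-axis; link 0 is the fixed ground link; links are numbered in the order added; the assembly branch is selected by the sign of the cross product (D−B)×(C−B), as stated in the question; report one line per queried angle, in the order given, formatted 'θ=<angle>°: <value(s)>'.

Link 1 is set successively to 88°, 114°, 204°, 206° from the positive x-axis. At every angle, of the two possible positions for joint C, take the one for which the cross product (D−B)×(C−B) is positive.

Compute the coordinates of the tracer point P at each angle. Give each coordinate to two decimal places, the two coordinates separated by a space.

A=(0,0), D=(5.00,0)
θ=88°: B = A + 4.00·(cos88°, sin88°) = (0.1396, 3.9976)
θ=88°: |BD| = 6.2932
θ=88°: circle(B,5.00) ∩ circle(D,9.00): a=-1.3027, h=4.8273
θ=88°:   candidates: C₊=(2.1999,8.5533) cross=30.379; C₋=(-3.9329,1.0968) cross=-30.379
θ=88°:   branch + wants cross > 0 → take C=(2.1999,8.5533) (cross=30.379)
θ=88°: ex = (C−B)/|BC| = (0.4121,0.9112); ey = (-0.9112,0.4121)
θ=88°: P = B + -0.67·ex + -2.25·ey = (1.9136,2.4599)
θ=114°: B = A + 4.00·(cos114°, sin114°) = (-1.6269, 3.6542)
θ=114°: |BD| = 7.5677
θ=114°: circle(B,5.00) ∩ circle(D,9.00): a=0.0839, h=4.9993
θ=114°:   candidates: C₊=(0.8605,7.9915) cross=37.833; C₋=(-3.9675,-0.7642) cross=-37.833
θ=114°:   branch + wants cross > 0 → take C=(0.8605,7.9915) (cross=37.833)
θ=114°: ex = (C−B)/|BC| = (0.4975,0.8675); ey = (-0.8675,0.4975)
θ=114°: P = B + -0.67·ex + -2.25·ey = (-0.0085,1.9536)
θ=204°: B = A + 4.00·(cos204°, sin204°) = (-3.6542, -1.6269)
θ=204°: |BD| = 8.8058
θ=204°: circle(B,5.00) ∩ circle(D,9.00): a=1.2232, h=4.8481
θ=204°:   candidates: C₊=(-3.3478,3.3637) cross=42.691; C₋=(-1.5564,-6.1656) cross=-42.691
θ=204°:   branch + wants cross > 0 → take C=(-3.3478,3.3637) (cross=42.691)
θ=204°: ex = (C−B)/|BC| = (0.0613,0.9981); ey = (-0.9981,0.0613)
θ=204°: P = B + -0.67·ex + -2.25·ey = (-1.4495,-2.4336)
θ=206°: B = A + 4.00·(cos206°, sin206°) = (-3.5952, -1.7535)
θ=206°: |BD| = 8.7722
θ=206°: circle(B,5.00) ∩ circle(D,9.00): a=1.1942, h=4.8553
θ=206°:   candidates: C₊=(-3.3956,3.2425) cross=42.592; C₋=(-1.4545,-6.2721) cross=-42.592
θ=206°:   branch + wants cross > 0 → take C=(-3.3956,3.2425) (cross=42.592)
θ=206°: ex = (C−B)/|BC| = (0.0399,0.9992); ey = (-0.9992,0.0399)
θ=206°: P = B + -0.67·ex + -2.25·ey = (-1.3737,-2.5128)

θ=88°: 1.91 2.46
θ=114°: -0.01 1.95
θ=204°: -1.45 -2.43
θ=206°: -1.37 -2.51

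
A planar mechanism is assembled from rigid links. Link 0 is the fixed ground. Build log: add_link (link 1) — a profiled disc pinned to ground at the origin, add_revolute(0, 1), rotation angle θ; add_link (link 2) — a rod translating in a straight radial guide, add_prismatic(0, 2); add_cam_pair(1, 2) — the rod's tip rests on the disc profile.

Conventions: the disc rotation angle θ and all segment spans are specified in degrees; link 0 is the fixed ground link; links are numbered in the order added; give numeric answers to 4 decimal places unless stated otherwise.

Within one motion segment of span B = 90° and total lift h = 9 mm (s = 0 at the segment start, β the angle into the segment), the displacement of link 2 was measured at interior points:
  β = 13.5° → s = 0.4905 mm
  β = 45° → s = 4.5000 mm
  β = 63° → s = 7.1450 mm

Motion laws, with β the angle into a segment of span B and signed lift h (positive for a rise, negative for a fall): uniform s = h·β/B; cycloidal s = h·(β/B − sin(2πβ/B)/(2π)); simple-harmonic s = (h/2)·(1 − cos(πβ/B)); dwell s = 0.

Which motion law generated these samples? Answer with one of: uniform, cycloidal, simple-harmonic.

candidates at β/B = r: uniform s = h·r (linear in β); cycloidal s = h·(r − sin(2πr)/(2π)); simple-harmonic s = (h/2)(1 − cos(πr))
β=13.5°: printed 0.4905 | uniform 1.3500, cycloidal 0.1912, simple-harmonic 0.4905
β=45°: printed 4.5000 | uniform 4.5000, cycloidal 4.5000, simple-harmonic 4.5000
β=63°: printed 7.1450 | uniform 6.3000, cycloidal 7.6623, simple-harmonic 7.1450
only one law matches every sample → simple-harmonic

simple-harmonic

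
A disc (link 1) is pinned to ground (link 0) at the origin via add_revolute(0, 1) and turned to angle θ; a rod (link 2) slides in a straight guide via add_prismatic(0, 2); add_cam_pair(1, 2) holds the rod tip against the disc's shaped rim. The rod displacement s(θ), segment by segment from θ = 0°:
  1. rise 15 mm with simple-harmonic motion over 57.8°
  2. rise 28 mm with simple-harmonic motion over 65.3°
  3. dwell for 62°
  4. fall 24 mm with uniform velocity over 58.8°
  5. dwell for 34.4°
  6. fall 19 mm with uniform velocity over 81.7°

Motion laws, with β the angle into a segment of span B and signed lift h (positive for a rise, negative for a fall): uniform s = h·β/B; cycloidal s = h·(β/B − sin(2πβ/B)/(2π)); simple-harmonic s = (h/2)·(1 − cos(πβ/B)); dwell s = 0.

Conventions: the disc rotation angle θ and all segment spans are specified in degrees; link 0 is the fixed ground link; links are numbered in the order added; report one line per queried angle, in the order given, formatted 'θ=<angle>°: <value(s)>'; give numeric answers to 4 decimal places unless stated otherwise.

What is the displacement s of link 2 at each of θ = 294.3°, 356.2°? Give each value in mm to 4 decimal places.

segment 1 (0° to 57.8°, simple-harmonic, h = 15) is passed completely: s = 0.0000 + (15) = 15.0000
segment 2 (57.8° to 123.1°, simple-harmonic, h = 28) is passed completely: s = 15.0000 + (28) = 43.0000
segment 3 (123.1° to 185.1°, dwell): s unchanged at 43.0000
segment 4 (185.1° to 243.9°, uniform, h = -24) is passed completely: s = 43.0000 + (-24) = 19.0000
segment 5 (243.9° to 278.3°, dwell): s unchanged at 19.0000
θ = 294.3° falls in segment 6 (278.3° to 360°, uniform, h = -19): β = 294.3 − 278.3 = 16°, B = 81.7°; Δs = -19·16/81.7 = -3.7209; s = 19.0000 − 3.7209 = 15.2791
θ = 356.2° falls in segment 6 (278.3° to 360°, uniform, h = -19): β = 356.2 − 278.3 = 77.9°, B = 81.7°; Δs = -19·77.9/81.7 = -18.1163; s = 19.0000 − 18.1163 = 0.8837

θ=294.3°: 15.2791
θ=356.2°: 0.8837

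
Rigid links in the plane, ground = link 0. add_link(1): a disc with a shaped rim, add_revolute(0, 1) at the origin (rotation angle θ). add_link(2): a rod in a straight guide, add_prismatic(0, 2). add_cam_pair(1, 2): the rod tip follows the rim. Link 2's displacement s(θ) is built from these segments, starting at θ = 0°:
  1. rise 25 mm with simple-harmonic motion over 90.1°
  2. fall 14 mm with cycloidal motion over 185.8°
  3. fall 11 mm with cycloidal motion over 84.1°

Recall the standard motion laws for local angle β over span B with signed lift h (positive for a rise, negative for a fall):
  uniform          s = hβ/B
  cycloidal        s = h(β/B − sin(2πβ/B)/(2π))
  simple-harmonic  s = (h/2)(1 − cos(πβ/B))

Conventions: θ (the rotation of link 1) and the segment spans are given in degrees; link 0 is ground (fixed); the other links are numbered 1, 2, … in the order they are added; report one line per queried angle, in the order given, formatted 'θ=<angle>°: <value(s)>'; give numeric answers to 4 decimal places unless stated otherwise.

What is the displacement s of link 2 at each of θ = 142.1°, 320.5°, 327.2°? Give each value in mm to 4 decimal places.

segment 1 (0° to 90.1°, simple-harmonic, h = 25) is passed completely: s = 0.0000 + (25) = 25.0000
θ = 142.1° falls in segment 2 (90.1° to 275.9°, cycloidal, h = -14): β = 142.1 − 90.1 = 52°, B = 185.8°; Δs = -14·(0.2799 − sin(2π·0.2799)/(2π)) = -1.7292; s = 25.0000 − 1.7292 = 23.2708
segment 2 (90.1° to 275.9°, cycloidal, h = -14) is passed completely: s = 25.0000 + (-14) = 11.0000
θ = 320.5° falls in segment 3 (275.9° to 360°, cycloidal, h = -11): β = 320.5 − 275.9 = 44.6°, B = 84.1°; Δs = -11·(0.5303 − sin(2π·0.5303)/(2π)) = -6.1650; s = 11.0000 − 6.1650 = 4.8350
θ = 327.2° falls in segment 3 (275.9° to 360°, cycloidal, h = -11): β = 327.2 − 275.9 = 51.3°, B = 84.1°; Δs = -11·(0.6100 − sin(2π·0.6100)/(2π)) = -7.8257; s = 11.0000 − 7.8257 = 3.1743

θ=142.1°: 23.2708
θ=320.5°: 4.8350
θ=327.2°: 3.1743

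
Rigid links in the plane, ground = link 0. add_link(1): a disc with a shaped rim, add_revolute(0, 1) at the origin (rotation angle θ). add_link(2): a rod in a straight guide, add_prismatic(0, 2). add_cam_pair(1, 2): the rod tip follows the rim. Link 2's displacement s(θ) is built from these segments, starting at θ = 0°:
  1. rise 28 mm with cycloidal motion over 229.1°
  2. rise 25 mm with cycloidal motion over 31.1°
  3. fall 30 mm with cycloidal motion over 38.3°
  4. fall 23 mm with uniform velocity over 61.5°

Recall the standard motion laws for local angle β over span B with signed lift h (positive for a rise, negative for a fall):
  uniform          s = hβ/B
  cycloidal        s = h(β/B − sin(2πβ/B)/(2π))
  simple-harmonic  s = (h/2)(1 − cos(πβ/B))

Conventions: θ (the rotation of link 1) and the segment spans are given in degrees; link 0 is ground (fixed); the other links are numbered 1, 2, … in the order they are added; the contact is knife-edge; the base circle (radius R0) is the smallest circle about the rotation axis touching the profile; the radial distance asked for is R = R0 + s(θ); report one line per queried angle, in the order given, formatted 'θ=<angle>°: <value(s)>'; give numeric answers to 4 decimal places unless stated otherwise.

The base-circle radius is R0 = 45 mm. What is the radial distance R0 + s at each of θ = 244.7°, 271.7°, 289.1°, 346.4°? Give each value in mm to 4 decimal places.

segment 1 (0° to 229.1°, cycloidal, h = 28) is passed completely: s = 0.0000 + (28) = 28.0000
θ = 244.7° falls in segment 2 (229.1° to 260.2°, cycloidal, h = 25): β = 244.7 − 229.1 = 15.6°, B = 31.1°; Δs = 25·(0.5016 − sin(2π·0.5016)/(2π)) = 12.5804; s = 28.0000 + 12.5804 = 40.5804
segment 2 (229.1° to 260.2°, cycloidal, h = 25) is passed completely: s = 28.0000 + (25) = 53.0000
θ = 271.7° falls in segment 3 (260.2° to 298.5°, cycloidal, h = -30): β = 271.7 − 260.2 = 11.5°, B = 38.3°; Δs = -30·(0.3003 − sin(2π·0.3003)/(2π)) = -4.4693; s = 53.0000 − 4.4693 = 48.5307
θ = 289.1° falls in segment 3 (260.2° to 298.5°, cycloidal, h = -30): β = 289.1 − 260.2 = 28.9°, B = 38.3°; Δs = -30·(0.7546 − sin(2π·0.7546)/(2π)) = -27.4098; s = 53.0000 − 27.4098 = 25.5902
segment 3 (260.2° to 298.5°, cycloidal, h = -30) is passed completely: s = 53.0000 + (-30) = 23.0000
θ = 346.4° falls in segment 4 (298.5° to 360°, uniform, h = -23): β = 346.4 − 298.5 = 47.9°, B = 61.5°; Δs = -23·47.9/61.5 = -17.9138; s = 23.0000 − 17.9138 = 5.0862
θ=244.7°: R = R0 + s = 45 + 40.5804 = 85.5804
θ=271.7°: R = R0 + s = 45 + 48.5307 = 93.5307
θ=289.1°: R = R0 + s = 45 + 25.5902 = 70.5902
θ=346.4°: R = R0 + s = 45 + 5.0862 = 50.0862

θ=244.7°: 85.5804
θ=271.7°: 93.5307
θ=289.1°: 70.5902
θ=346.4°: 50.0862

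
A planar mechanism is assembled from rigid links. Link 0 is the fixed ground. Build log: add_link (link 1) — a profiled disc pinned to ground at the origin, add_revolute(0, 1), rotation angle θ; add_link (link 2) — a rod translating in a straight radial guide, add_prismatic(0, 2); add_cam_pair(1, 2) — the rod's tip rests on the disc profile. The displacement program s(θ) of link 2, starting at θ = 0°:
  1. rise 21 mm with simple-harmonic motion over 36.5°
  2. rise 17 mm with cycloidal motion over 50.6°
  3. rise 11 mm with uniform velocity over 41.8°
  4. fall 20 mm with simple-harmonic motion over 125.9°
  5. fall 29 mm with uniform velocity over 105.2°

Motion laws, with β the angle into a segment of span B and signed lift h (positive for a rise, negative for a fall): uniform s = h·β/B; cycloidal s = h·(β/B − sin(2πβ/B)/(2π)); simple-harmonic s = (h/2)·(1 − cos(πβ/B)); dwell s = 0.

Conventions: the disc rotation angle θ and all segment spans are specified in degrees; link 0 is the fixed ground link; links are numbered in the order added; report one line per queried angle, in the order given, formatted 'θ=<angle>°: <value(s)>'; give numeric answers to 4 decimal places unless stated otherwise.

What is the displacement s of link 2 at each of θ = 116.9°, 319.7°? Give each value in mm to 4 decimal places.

seg 1 [0°–36.5°] simple-harmonic, h=21: full span → s += 21 → s = 21.0000
seg 2 [36.5°–87.1°] cycloidal, h=17: full span → s += 17 → s = 38.0000
seg 3 [87.1°–128.9°] uniform, h=11: θ=116.9° here. β=29.8, B=41.8. 11·29.8/41.8 = 7.8421 → s = 45.8421
seg 3 [87.1°–128.9°] uniform, h=11: full span → s += 11 → s = 49.0000
seg 4 [128.9°–254.8°] simple-harmonic, h=-20: full span → s += -20 → s = 29.0000
seg 5 [254.8°–360°] uniform, h=-29: θ=319.7° here. β=64.9, B=105.2. -29·64.9/105.2 = -17.8907 → s = 11.1093

θ=116.9°: 45.8421
θ=319.7°: 11.1093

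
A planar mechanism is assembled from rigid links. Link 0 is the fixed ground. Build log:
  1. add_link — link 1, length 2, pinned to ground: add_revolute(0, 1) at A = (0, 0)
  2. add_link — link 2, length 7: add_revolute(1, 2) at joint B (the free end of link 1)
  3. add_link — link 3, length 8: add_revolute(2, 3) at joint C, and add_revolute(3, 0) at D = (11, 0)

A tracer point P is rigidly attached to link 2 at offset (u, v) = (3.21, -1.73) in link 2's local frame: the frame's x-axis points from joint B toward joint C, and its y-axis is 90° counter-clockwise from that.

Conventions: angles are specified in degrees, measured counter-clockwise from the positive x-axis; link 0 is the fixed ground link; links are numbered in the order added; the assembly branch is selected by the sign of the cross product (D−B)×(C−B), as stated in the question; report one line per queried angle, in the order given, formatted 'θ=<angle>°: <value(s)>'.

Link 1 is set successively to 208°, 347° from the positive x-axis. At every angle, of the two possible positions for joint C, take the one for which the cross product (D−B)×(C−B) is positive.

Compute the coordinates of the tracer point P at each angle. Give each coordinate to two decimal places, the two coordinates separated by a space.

A=(0,0), D=(11.00,0)
θ=208°: B = A + 2.00·(cos208°, sin208°) = (-1.7659, -0.9389)
θ=208°: |BD| = 12.8004
θ=208°: circle(B,7.00) ∩ circle(D,8.00): a=5.8143, h=3.8980
θ=208°:   candidates: C₊=(3.7468,3.3750) cross=49.896; C₋=(4.3186,-4.3999) cross=-49.896
θ=208°:   branch + wants cross > 0 → take C=(3.7468,3.3750) (cross=49.896)
θ=208°: ex = (C−B)/|BC| = (0.7875,0.6163); ey = (-0.6163,0.7875)
θ=208°: P = B + 3.21·ex + -1.73·ey = (1.8282,-0.3231)
θ=347°: B = A + 2.00·(cos347°, sin347°) = (1.9487, -0.4499)
θ=347°: |BD| = 9.0624
θ=347°: circle(B,7.00) ∩ circle(D,8.00): a=3.7036, h=5.9400
θ=347°:   candidates: C₊=(5.3529,5.6666) cross=53.831; C₋=(5.9427,-6.1987) cross=-53.831
θ=347°:   branch + wants cross > 0 → take C=(5.3529,5.6666) (cross=53.831)
θ=347°: ex = (C−B)/|BC| = (0.4863,0.8738); ey = (-0.8738,0.4863)
θ=347°: P = B + 3.21·ex + -1.73·ey = (5.0214,1.5136)

θ=208°: 1.83 -0.32
θ=347°: 5.02 1.51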